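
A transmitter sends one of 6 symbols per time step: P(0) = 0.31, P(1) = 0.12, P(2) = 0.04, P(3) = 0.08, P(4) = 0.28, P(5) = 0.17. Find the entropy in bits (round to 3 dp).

2.317 bits

H = −Σ pᵢ log₂ pᵢ.
−0.31·log₂(0.31) = 0.5238
−0.12·log₂(0.12) = 0.3671
−0.04·log₂(0.04) = 0.1858
−0.08·log₂(0.08) = 0.2915
−0.28·log₂(0.28) = 0.5142
−0.17·log₂(0.17) = 0.4346
Sum ≈ 2.3169 → 2.317 bits.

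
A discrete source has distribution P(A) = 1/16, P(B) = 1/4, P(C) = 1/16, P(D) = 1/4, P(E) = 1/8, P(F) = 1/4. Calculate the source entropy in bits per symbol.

Each probability is a power of 1/2, so log₂(1/p) is an integer.
H = Σ p·log₂(1/p) = 1/16·4 + 1/4·2 + 1/16·4 + 1/4·2 + 1/8·3 + 1/4·2 = 2.375 bits.

2.375 bits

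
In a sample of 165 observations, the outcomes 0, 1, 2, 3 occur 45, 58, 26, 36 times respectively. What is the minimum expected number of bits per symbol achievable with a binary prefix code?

2 bits/symbol

Probabilities are the counts divided by 165.
Repeatedly combine the two least-probable nodes; the expected code length is the sum of the merged weights.
merge 26/165 + 12/55 → 62/165
merge 3/11 + 58/165 → 103/165
merge 62/165 + 103/165 → 1
L = 62/165 + 103/165 + 1 = 2 bits/symbol.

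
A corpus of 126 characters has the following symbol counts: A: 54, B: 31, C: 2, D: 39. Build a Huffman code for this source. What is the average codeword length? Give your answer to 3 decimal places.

1.833 bits/symbol

Probabilities are the counts divided by 126.
Repeatedly combine the two least-probable nodes; the expected code length is the sum of the merged weights.
merge 1/63 + 31/126 → 11/42
merge 11/42 + 13/42 → 4/7
merge 3/7 + 4/7 → 1
L = 11/42 + 4/7 + 1 = 11/6 ≈ 1.833 bits/symbol.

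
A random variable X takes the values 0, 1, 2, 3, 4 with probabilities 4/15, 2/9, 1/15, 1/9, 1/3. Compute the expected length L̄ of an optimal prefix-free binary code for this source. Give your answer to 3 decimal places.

2.178 bits/symbol

Repeatedly combine the two least-probable nodes; the expected code length is the sum of the merged weights.
merge 1/15 + 1/9 → 8/45
merge 8/45 + 2/9 → 2/5
merge 4/15 + 1/3 → 3/5
merge 2/5 + 3/5 → 1
L = 8/45 + 2/5 + 3/5 + 1 = 98/45 ≈ 2.178 bits/symbol.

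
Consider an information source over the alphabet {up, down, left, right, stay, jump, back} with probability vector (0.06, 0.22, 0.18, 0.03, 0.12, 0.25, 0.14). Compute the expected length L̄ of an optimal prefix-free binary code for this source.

Repeatedly combine the two least-probable nodes; the expected code length is the sum of the merged weights.
merge 3/100 + 3/50 → 9/100
merge 9/100 + 3/25 → 21/100
merge 7/50 + 9/50 → 8/25
merge 21/100 + 11/50 → 43/100
merge 1/4 + 8/25 → 57/100
merge 43/100 + 57/100 → 1
L = 9/100 + 21/100 + 8/25 + 43/100 + 57/100 + 1 = 131/50 = 2.62 bits/symbol.

2.62 bits/symbol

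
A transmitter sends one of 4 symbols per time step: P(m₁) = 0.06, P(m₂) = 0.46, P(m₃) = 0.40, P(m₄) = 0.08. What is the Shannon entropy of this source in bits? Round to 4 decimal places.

1.5791 bits

H = −Σ pᵢ log₂ pᵢ.
−0.06·log₂(0.06) = 0.2435
−0.46·log₂(0.46) = 0.5153
−0.40·log₂(0.40) = 0.5288
−0.08·log₂(0.08) = 0.2915
Sum ≈ 1.5791 → 1.5791 bits.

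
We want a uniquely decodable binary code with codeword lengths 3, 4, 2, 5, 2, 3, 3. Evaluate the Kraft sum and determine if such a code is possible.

0.96875; yes

With common denominator 2^5 = 32: Σ 2^(−ℓᵢ) = 4/32 + 2/32 + 8/32 + 1/32 + 8/32 + 4/32 + 4/32 = 31/32 = 0.96875.
Kraft's inequality requires Σ ≤ 1; here Σ = 0.96875 ≤ 1, so such a prefix code exists.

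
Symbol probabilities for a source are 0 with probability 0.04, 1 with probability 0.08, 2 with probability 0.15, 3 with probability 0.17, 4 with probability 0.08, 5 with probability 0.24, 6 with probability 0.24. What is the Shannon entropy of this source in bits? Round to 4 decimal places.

2.6022 bits

H = −Σ pᵢ log₂ pᵢ.
−0.04·log₂(0.04) = 0.1858
−0.08·log₂(0.08) = 0.2915
−0.15·log₂(0.15) = 0.4105
−0.17·log₂(0.17) = 0.4346
−0.08·log₂(0.08) = 0.2915
−0.24·log₂(0.24) = 0.4941
−0.24·log₂(0.24) = 0.4941
Sum ≈ 2.6022 → 2.6022 bits.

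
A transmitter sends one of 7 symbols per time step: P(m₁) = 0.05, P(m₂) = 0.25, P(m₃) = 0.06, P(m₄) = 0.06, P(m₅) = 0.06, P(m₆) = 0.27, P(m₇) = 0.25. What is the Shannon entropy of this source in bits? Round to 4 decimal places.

2.4567 bits

H = −Σ pᵢ log₂ pᵢ.
−0.05·log₂(0.05) = 0.2161
−0.25·log₂(0.25) = 0.5000
−0.06·log₂(0.06) = 0.2435
−0.06·log₂(0.06) = 0.2435
−0.06·log₂(0.06) = 0.2435
−0.27·log₂(0.27) = 0.5100
−0.25·log₂(0.25) = 0.5000
Sum ≈ 2.4567 → 2.4567 bits.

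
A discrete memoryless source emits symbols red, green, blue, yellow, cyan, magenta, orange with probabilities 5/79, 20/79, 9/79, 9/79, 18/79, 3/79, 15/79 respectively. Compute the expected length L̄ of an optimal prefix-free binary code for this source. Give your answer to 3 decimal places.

Repeatedly combine the two least-probable nodes; the expected code length is the sum of the merged weights.
merge 3/79 + 5/79 → 8/79
merge 8/79 + 9/79 → 17/79
merge 9/79 + 15/79 → 24/79
merge 17/79 + 18/79 → 35/79
merge 20/79 + 24/79 → 44/79
merge 35/79 + 44/79 → 1
L = 8/79 + 17/79 + 24/79 + 35/79 + 44/79 + 1 = 207/79 ≈ 2.620 bits/symbol.

2.620 bits/symbol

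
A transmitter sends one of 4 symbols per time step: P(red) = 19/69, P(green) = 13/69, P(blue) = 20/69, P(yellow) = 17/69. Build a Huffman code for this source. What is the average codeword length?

2 bits/symbol

Repeatedly combine the two least-probable nodes; the expected code length is the sum of the merged weights.
merge 13/69 + 17/69 → 10/23
merge 19/69 + 20/69 → 13/23
merge 10/23 + 13/23 → 1
L = 10/23 + 13/23 + 1 = 2 bits/symbol.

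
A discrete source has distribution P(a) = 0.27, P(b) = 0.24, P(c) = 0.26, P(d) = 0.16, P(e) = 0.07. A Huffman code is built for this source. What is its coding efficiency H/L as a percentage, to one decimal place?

Entropy H = −Σ p log₂ p ≈ 2.2010 bits.
Huffman merges: 7/100+4/25→23/100; 23/100+6/25→47/100; 13/50+27/100→53/100; 47/100+53/100→1. L = 223/100 ≈ 2.2300.
Efficiency = H/L = 2.2010/2.2300 = 98.7%.

98.7%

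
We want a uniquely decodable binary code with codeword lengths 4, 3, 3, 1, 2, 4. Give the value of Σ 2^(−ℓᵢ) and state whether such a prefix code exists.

With common denominator 2^4 = 16: Σ 2^(−ℓᵢ) = 1/16 + 2/16 + 2/16 + 8/16 + 4/16 + 1/16 = 18/16 = 1.125.
Kraft's inequality requires Σ ≤ 1; here Σ = 1.125 > 1, so no such prefix code exists.

1.125; no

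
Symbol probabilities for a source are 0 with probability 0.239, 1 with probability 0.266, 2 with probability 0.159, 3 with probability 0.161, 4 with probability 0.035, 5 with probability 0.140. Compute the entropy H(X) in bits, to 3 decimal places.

2.414 bits

H = −Σ pᵢ log₂ pᵢ.
−0.239·log₂(0.239) = 0.4935
−0.266·log₂(0.266) = 0.5082
−0.159·log₂(0.159) = 0.4218
−0.161·log₂(0.161) = 0.4242
−0.035·log₂(0.035) = 0.1693
−0.140·log₂(0.140) = 0.3971
Sum ≈ 2.4141 → 2.414 bits.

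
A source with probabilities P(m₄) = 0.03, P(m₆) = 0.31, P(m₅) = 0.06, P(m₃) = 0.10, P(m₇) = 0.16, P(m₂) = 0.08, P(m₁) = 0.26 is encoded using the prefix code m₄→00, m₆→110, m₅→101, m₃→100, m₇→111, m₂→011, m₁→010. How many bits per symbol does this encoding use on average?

L̄ = Σ pᵢ·ℓᵢ = 0.03·2 + 0.31·3 + 0.06·3 + 0.10·3 + 0.16·3 + 0.08·3 + 0.26·3 = 2.97 bits/symbol.

2.97 bits/symbol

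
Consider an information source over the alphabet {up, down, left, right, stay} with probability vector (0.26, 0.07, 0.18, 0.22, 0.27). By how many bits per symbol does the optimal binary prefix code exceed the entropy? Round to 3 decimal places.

Entropy H = −Σ p log₂ p ≈ 2.2097 bits.
Huffman merges: 7/100+9/50→1/4; 11/50+1/4→47/100; 13/50+27/100→53/100; 47/100+53/100→1. L = 9/4 ≈ 2.2500.
L − H = 2.2500 − 2.2097 = 0.040 bits.

0.040 bits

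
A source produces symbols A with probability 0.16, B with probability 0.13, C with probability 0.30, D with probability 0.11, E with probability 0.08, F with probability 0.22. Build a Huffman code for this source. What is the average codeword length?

2.48 bits/symbol

Repeatedly combine the two least-probable nodes; the expected code length is the sum of the merged weights.
merge 2/25 + 11/100 → 19/100
merge 13/100 + 4/25 → 29/100
merge 19/100 + 11/50 → 41/100
merge 29/100 + 3/10 → 59/100
merge 41/100 + 59/100 → 1
L = 19/100 + 29/100 + 41/100 + 59/100 + 1 = 62/25 = 2.48 bits/symbol.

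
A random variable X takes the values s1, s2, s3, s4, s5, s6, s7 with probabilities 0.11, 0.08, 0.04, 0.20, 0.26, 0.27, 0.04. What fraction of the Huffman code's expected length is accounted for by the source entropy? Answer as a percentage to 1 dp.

99.3%

Entropy H = −Σ p log₂ p ≈ 2.4930 bits.
Huffman merges: 1/25+1/25→2/25; 2/25+2/25→4/25; 11/100+4/25→27/100; 1/5+13/50→23/50; 27/100+27/100→27/50; 23/50+27/50→1. L = 251/100 ≈ 2.5100.
Efficiency = H/L = 2.4930/2.5100 = 99.3%.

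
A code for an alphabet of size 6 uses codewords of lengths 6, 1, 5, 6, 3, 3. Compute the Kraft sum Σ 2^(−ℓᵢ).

0.8125

With common denominator 2^6 = 64: Σ 2^(−ℓᵢ) = 1/64 + 32/64 + 2/64 + 1/64 + 8/64 + 8/64 = 52/64 = 0.8125.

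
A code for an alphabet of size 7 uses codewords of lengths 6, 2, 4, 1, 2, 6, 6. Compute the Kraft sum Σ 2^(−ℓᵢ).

1.109375

With common denominator 2^6 = 64: Σ 2^(−ℓᵢ) = 1/64 + 16/64 + 4/64 + 32/64 + 16/64 + 1/64 + 1/64 = 71/64 = 1.109375.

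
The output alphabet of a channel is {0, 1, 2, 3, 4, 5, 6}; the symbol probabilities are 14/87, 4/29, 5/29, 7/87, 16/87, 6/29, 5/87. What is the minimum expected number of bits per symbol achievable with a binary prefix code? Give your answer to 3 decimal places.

2.747 bits/symbol

Repeatedly combine the two least-probable nodes; the expected code length is the sum of the merged weights.
merge 5/87 + 7/87 → 4/29
merge 4/29 + 4/29 → 8/29
merge 14/87 + 5/29 → 1/3
merge 16/87 + 6/29 → 34/87
merge 8/29 + 1/3 → 53/87
merge 34/87 + 53/87 → 1
L = 4/29 + 8/29 + 1/3 + 34/87 + 53/87 + 1 = 239/87 ≈ 2.747 bits/symbol.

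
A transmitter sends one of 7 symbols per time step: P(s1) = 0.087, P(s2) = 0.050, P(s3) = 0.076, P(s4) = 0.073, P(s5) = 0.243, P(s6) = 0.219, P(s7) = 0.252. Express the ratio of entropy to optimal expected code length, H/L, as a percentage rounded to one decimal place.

Entropy H = −Σ p log₂ p ≈ 2.5577 bits.
Huffman merges: 1/20+73/1000→123/1000; 19/250+87/1000→163/1000; 123/1000+163/1000→143/500; 219/1000+243/1000→231/500; 63/250+143/500→269/500; 231/500+269/500→1. L = 643/250 ≈ 2.5720.
Efficiency = H/L = 2.5577/2.5720 = 99.4%.

99.4%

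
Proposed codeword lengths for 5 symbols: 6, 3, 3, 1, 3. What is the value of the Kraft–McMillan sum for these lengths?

0.890625

With common denominator 2^6 = 64: Σ 2^(−ℓᵢ) = 1/64 + 8/64 + 8/64 + 32/64 + 8/64 = 57/64 = 0.890625.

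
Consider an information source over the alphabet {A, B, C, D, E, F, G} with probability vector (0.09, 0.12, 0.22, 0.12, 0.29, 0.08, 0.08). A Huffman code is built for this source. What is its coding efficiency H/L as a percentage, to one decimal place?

Entropy H = −Σ p log₂ p ≈ 2.6283 bits.
Huffman merges: 2/25+2/25→4/25; 9/100+3/25→21/100; 3/25+4/25→7/25; 21/100+11/50→43/100; 7/25+29/100→57/100; 43/100+57/100→1. L = 53/20 ≈ 2.6500.
Efficiency = H/L = 2.6283/2.6500 = 99.2%.

99.2%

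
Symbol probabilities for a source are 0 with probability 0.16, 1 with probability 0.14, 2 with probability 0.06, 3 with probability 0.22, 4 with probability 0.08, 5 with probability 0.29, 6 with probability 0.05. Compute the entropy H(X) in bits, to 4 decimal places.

H = −Σ pᵢ log₂ pᵢ.
−0.16·log₂(0.16) = 0.4230
−0.14·log₂(0.14) = 0.3971
−0.06·log₂(0.06) = 0.2435
−0.22·log₂(0.22) = 0.4806
−0.08·log₂(0.08) = 0.2915
−0.29·log₂(0.29) = 0.5179
−0.05·log₂(0.05) = 0.2161
Sum ≈ 2.5697 → 2.5697 bits.

2.5697 bits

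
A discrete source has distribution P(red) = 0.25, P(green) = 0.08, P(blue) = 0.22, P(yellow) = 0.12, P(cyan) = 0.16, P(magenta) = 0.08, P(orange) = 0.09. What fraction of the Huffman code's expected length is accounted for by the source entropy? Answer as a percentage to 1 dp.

99.1%

Entropy H = −Σ p log₂ p ≈ 2.6663 bits.
Huffman merges: 2/25+2/25→4/25; 9/100+3/25→21/100; 4/25+4/25→8/25; 21/100+11/50→43/100; 1/4+8/25→57/100; 43/100+57/100→1. L = 269/100 ≈ 2.6900.
Efficiency = H/L = 2.6663/2.6900 = 99.1%.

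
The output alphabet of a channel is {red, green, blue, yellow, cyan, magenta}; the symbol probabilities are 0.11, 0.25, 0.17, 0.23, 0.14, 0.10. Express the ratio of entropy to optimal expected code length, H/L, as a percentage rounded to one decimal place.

99.3%

Entropy H = −Σ p log₂ p ≈ 2.5018 bits.
Huffman merges: 1/10+11/100→21/100; 7/50+17/100→31/100; 21/100+23/100→11/25; 1/4+31/100→14/25; 11/25+14/25→1. L = 63/25 ≈ 2.5200.
Efficiency = H/L = 2.5018/2.5200 = 99.3%.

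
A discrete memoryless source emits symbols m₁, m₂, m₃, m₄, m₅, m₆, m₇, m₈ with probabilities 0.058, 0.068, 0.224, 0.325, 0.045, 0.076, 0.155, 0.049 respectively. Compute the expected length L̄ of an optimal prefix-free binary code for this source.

Repeatedly combine the two least-probable nodes; the expected code length is the sum of the merged weights.
merge 9/200 + 49/1000 → 47/500
merge 29/500 + 17/250 → 63/500
merge 19/250 + 47/500 → 17/100
merge 63/500 + 31/200 → 281/1000
merge 17/100 + 28/125 → 197/500
merge 281/1000 + 13/40 → 303/500
merge 197/500 + 303/500 → 1
L = 47/500 + 63/500 + 17/100 + 281/1000 + 197/500 + 303/500 + 1 = 2671/1000 = 2.671 bits/symbol.

2.671 bits/symbol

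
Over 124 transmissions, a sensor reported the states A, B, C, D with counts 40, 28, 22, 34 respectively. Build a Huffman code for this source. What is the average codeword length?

2 bits/symbol

Probabilities are the counts divided by 124.
Repeatedly combine the two least-probable nodes; the expected code length is the sum of the merged weights.
merge 11/62 + 7/31 → 25/62
merge 17/62 + 10/31 → 37/62
merge 25/62 + 37/62 → 1
L = 25/62 + 37/62 + 1 = 2 bits/symbol.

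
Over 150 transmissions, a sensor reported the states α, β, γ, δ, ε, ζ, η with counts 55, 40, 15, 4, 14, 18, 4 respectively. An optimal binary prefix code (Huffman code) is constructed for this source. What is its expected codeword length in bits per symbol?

2.42 bits/symbol

Probabilities are the counts divided by 150.
Repeatedly combine the two least-probable nodes; the expected code length is the sum of the merged weights.
merge 2/75 + 2/75 → 4/75
merge 4/75 + 7/75 → 11/75
merge 1/10 + 3/25 → 11/50
merge 11/75 + 11/50 → 11/30
merge 4/15 + 11/30 → 19/30
merge 11/30 + 19/30 → 1
L = 4/75 + 11/75 + 11/50 + 11/30 + 19/30 + 1 = 121/50 = 2.42 bits/symbol.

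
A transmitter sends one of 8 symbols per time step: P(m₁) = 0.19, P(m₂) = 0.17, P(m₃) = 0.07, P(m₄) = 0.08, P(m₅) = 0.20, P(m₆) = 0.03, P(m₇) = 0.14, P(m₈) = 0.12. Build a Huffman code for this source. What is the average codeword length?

Repeatedly combine the two least-probable nodes; the expected code length is the sum of the merged weights.
merge 3/100 + 7/100 → 1/10
merge 2/25 + 1/10 → 9/50
merge 3/25 + 7/50 → 13/50
merge 17/100 + 9/50 → 7/20
merge 19/100 + 1/5 → 39/100
merge 13/50 + 7/20 → 61/100
merge 39/100 + 61/100 → 1
L = 1/10 + 9/50 + 13/50 + 7/20 + 39/100 + 61/100 + 1 = 289/100 = 2.89 bits/symbol.

2.89 bits/symbol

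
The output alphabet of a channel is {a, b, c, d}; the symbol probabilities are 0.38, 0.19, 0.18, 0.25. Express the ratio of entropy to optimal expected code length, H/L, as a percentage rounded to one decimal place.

Entropy H = −Σ p log₂ p ≈ 1.9310 bits.
Huffman merges: 9/50+19/100→37/100; 1/4+37/100→31/50; 19/50+31/50→1. L = 199/100 ≈ 1.9900.
Efficiency = H/L = 1.9310/1.9900 = 97.0%.

97.0%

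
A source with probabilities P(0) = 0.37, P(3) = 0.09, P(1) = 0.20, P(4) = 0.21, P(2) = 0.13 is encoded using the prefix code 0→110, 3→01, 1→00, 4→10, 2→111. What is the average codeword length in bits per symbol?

2.5 bits/symbol

L̄ = Σ pᵢ·ℓᵢ = 0.37·3 + 0.09·2 + 0.20·2 + 0.21·2 + 0.13·3 = 2.5 bits/symbol.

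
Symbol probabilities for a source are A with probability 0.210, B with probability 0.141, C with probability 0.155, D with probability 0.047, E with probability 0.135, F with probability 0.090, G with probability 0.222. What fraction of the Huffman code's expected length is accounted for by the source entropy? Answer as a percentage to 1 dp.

Entropy H = −Σ p log₂ p ≈ 2.6803 bits.
Huffman merges: 47/1000+9/100→137/1000; 27/200+137/1000→34/125; 141/1000+31/200→37/125; 21/100+111/500→54/125; 34/125+37/125→71/125; 54/125+71/125→1. L = 541/200 ≈ 2.7050.
Efficiency = H/L = 2.6803/2.7050 = 99.1%.

99.1%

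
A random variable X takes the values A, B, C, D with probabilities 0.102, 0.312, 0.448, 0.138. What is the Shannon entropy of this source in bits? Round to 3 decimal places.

1.773 bits

H = −Σ pᵢ log₂ pᵢ.
−0.102·log₂(0.102) = 0.3359
−0.312·log₂(0.312) = 0.5243
−0.448·log₂(0.448) = 0.5190
−0.138·log₂(0.138) = 0.3943
Sum ≈ 1.7735 → 1.773 bits.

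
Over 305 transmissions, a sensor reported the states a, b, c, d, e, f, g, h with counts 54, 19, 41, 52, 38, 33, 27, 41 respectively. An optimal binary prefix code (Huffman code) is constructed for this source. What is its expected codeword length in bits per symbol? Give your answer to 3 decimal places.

2.974 bits/symbol

Probabilities are the counts divided by 305.
Repeatedly combine the two least-probable nodes; the expected code length is the sum of the merged weights.
merge 19/305 + 27/305 → 46/305
merge 33/305 + 38/305 → 71/305
merge 41/305 + 41/305 → 82/305
merge 46/305 + 52/305 → 98/305
merge 54/305 + 71/305 → 25/61
merge 82/305 + 98/305 → 36/61
merge 25/61 + 36/61 → 1
L = 46/305 + 71/305 + 82/305 + 98/305 + 25/61 + 36/61 + 1 = 907/305 ≈ 2.974 bits/symbol.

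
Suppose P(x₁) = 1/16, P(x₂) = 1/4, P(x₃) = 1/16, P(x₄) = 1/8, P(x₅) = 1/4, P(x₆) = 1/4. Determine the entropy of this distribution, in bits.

2.375 bits

Each probability is a power of 1/2, so log₂(1/p) is an integer.
H = Σ p·log₂(1/p) = 1/16·4 + 1/4·2 + 1/16·4 + 1/8·3 + 1/4·2 + 1/4·2 = 2.375 bits.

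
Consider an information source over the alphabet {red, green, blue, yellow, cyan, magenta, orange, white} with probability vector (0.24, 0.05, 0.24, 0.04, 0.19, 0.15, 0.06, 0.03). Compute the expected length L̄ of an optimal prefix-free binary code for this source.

Repeatedly combine the two least-probable nodes; the expected code length is the sum of the merged weights.
merge 3/100 + 1/25 → 7/100
merge 1/20 + 3/50 → 11/100
merge 7/100 + 11/100 → 9/50
merge 3/20 + 9/50 → 33/100
merge 19/100 + 6/25 → 43/100
merge 6/25 + 33/100 → 57/100
merge 43/100 + 57/100 → 1
L = 7/100 + 11/100 + 9/50 + 33/100 + 43/100 + 57/100 + 1 = 269/100 = 2.69 bits/symbol.

2.69 bits/symbol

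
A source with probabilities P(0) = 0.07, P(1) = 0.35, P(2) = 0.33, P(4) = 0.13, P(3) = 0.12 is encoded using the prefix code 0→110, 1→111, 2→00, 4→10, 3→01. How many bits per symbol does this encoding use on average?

L̄ = Σ pᵢ·ℓᵢ = 0.07·3 + 0.35·3 + 0.33·2 + 0.13·2 + 0.12·2 = 2.42 bits/symbol.

2.42 bits/symbol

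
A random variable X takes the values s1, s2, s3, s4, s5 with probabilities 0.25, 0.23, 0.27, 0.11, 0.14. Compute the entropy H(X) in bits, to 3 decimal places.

2.245 bits

H = −Σ pᵢ log₂ pᵢ.
−0.25·log₂(0.25) = 0.5000
−0.23·log₂(0.23) = 0.4877
−0.27·log₂(0.27) = 0.5100
−0.11·log₂(0.11) = 0.3503
−0.14·log₂(0.14) = 0.3971
Sum ≈ 2.2451 → 2.245 bits.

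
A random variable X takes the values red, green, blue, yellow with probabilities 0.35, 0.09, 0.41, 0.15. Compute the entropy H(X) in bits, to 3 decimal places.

H = −Σ pᵢ log₂ pᵢ.
−0.35·log₂(0.35) = 0.5301
−0.09·log₂(0.09) = 0.3127
−0.41·log₂(0.41) = 0.5274
−0.15·log₂(0.15) = 0.4105
Sum ≈ 1.7807 → 1.781 bits.

1.781 bits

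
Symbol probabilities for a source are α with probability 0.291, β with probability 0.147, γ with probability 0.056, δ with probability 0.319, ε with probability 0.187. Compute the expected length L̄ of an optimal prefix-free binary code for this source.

2.203 bits/symbol

Repeatedly combine the two least-probable nodes; the expected code length is the sum of the merged weights.
merge 7/125 + 147/1000 → 203/1000
merge 187/1000 + 203/1000 → 39/100
merge 291/1000 + 319/1000 → 61/100
merge 39/100 + 61/100 → 1
L = 203/1000 + 39/100 + 61/100 + 1 = 2203/1000 = 2.203 bits/symbol.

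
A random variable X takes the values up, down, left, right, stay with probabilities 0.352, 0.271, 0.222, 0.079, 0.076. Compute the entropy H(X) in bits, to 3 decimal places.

2.095 bits

H = −Σ pᵢ log₂ pᵢ.
−0.352·log₂(0.352) = 0.5302
−0.271·log₂(0.271) = 0.5105
−0.222·log₂(0.222) = 0.4820
−0.079·log₂(0.079) = 0.2893
−0.076·log₂(0.076) = 0.2826
Sum ≈ 2.0946 → 2.095 bits.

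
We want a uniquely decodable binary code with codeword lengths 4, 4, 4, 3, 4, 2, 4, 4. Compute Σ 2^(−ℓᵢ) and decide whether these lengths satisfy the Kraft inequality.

With common denominator 2^4 = 16: Σ 2^(−ℓᵢ) = 1/16 + 1/16 + 1/16 + 2/16 + 1/16 + 4/16 + 1/16 + 1/16 = 12/16 = 0.75.
Kraft's inequality requires Σ ≤ 1; here Σ = 0.75 ≤ 1, so such a prefix code exists.

0.75; yes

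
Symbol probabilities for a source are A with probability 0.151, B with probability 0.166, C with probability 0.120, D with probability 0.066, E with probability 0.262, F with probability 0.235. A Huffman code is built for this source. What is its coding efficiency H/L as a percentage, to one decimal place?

Entropy H = −Σ p log₂ p ≈ 2.4650 bits.
Huffman merges: 33/500+3/25→93/500; 151/1000+83/500→317/1000; 93/500+47/200→421/1000; 131/500+317/1000→579/1000; 421/1000+579/1000→1. L = 2503/1000 ≈ 2.5030.
Efficiency = H/L = 2.4650/2.5030 = 98.5%.

98.5%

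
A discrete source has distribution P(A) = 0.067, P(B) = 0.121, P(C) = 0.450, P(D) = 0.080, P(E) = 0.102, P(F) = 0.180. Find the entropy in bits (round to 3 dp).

H = −Σ pᵢ log₂ pᵢ.
−0.067·log₂(0.067) = 0.2613
−0.121·log₂(0.121) = 0.3687
−0.450·log₂(0.450) = 0.5184
−0.080·log₂(0.080) = 0.2915
−0.102·log₂(0.102) = 0.3359
−0.180·log₂(0.180) = 0.4453
Sum ≈ 2.2211 → 2.221 bits.

2.221 bits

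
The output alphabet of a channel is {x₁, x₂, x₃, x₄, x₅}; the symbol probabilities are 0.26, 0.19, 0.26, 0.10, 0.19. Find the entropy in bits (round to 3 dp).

2.253 bits

H = −Σ pᵢ log₂ pᵢ.
−0.26·log₂(0.26) = 0.5053
−0.19·log₂(0.19) = 0.4552
−0.26·log₂(0.26) = 0.5053
−0.10·log₂(0.10) = 0.3322
−0.19·log₂(0.19) = 0.4552
Sum ≈ 2.2532 → 2.253 bits.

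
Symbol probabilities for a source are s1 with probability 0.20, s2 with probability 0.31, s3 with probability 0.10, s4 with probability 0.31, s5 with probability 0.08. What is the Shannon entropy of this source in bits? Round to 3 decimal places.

2.136 bits

H = −Σ pᵢ log₂ pᵢ.
−0.20·log₂(0.20) = 0.4644
−0.31·log₂(0.31) = 0.5238
−0.10·log₂(0.10) = 0.3322
−0.31·log₂(0.31) = 0.5238
−0.08·log₂(0.08) = 0.2915
Sum ≈ 2.1357 → 2.136 bits.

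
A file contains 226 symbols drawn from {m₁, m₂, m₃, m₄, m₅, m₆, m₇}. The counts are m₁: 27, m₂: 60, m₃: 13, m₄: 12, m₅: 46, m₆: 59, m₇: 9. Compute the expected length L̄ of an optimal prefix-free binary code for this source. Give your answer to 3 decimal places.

2.513 bits/symbol

Probabilities are the counts divided by 226.
Repeatedly combine the two least-probable nodes; the expected code length is the sum of the merged weights.
merge 9/226 + 6/113 → 21/226
merge 13/226 + 21/226 → 17/113
merge 27/226 + 17/113 → 61/226
merge 23/113 + 59/226 → 105/226
merge 30/113 + 61/226 → 121/226
merge 105/226 + 121/226 → 1
L = 21/226 + 17/113 + 61/226 + 105/226 + 121/226 + 1 = 284/113 ≈ 2.513 bits/symbol.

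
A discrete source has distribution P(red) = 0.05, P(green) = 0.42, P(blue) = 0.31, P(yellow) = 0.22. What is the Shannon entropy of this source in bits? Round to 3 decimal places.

1.746 bits

H = −Σ pᵢ log₂ pᵢ.
−0.05·log₂(0.05) = 0.2161
−0.42·log₂(0.42) = 0.5256
−0.31·log₂(0.31) = 0.5238
−0.22·log₂(0.22) = 0.4806
Sum ≈ 1.7461 → 1.746 bits.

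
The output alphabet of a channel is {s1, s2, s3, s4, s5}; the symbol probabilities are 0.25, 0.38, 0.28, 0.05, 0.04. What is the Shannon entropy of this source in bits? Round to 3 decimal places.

1.947 bits

H = −Σ pᵢ log₂ pᵢ.
−0.25·log₂(0.25) = 0.5000
−0.38·log₂(0.38) = 0.5305
−0.28·log₂(0.28) = 0.5142
−0.05·log₂(0.05) = 0.2161
−0.04·log₂(0.04) = 0.1858
Sum ≈ 1.9465 → 1.947 bits.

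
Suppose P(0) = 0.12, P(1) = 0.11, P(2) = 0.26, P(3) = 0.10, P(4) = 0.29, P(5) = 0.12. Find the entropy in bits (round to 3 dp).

H = −Σ pᵢ log₂ pᵢ.
−0.12·log₂(0.12) = 0.3671
−0.11·log₂(0.11) = 0.3503
−0.26·log₂(0.26) = 0.5053
−0.10·log₂(0.10) = 0.3322
−0.29·log₂(0.29) = 0.5179
−0.12·log₂(0.12) = 0.3671
Sum ≈ 2.4398 → 2.440 bits.

2.440 bits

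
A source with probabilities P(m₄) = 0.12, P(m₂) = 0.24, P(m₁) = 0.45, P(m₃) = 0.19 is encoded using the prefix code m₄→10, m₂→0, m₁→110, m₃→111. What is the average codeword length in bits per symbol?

L̄ = Σ pᵢ·ℓᵢ = 0.12·2 + 0.24·1 + 0.45·3 + 0.19·3 = 2.4 bits/symbol.

2.4 bits/symbol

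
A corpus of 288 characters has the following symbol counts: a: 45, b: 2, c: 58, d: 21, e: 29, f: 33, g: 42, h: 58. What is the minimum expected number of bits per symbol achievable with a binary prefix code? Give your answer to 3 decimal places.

2.858 bits/symbol

Probabilities are the counts divided by 288.
Repeatedly combine the two least-probable nodes; the expected code length is the sum of the merged weights.
merge 1/144 + 7/96 → 23/288
merge 23/288 + 29/288 → 13/72
merge 11/96 + 7/48 → 25/96
merge 5/32 + 13/72 → 97/288
merge 29/144 + 29/144 → 29/72
merge 25/96 + 97/288 → 43/72
merge 29/72 + 43/72 → 1
L = 23/288 + 13/72 + 25/96 + 97/288 + 29/72 + 43/72 + 1 = 823/288 ≈ 2.858 bits/symbol.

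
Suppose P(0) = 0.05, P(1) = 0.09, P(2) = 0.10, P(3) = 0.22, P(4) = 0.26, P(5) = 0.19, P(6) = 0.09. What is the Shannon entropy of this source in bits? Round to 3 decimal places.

2.615 bits

H = −Σ pᵢ log₂ pᵢ.
−0.05·log₂(0.05) = 0.2161
−0.09·log₂(0.09) = 0.3127
−0.10·log₂(0.10) = 0.3322
−0.22·log₂(0.22) = 0.4806
−0.26·log₂(0.26) = 0.5053
−0.19·log₂(0.19) = 0.4552
−0.09·log₂(0.09) = 0.3127
Sum ≈ 2.6147 → 2.615 bits.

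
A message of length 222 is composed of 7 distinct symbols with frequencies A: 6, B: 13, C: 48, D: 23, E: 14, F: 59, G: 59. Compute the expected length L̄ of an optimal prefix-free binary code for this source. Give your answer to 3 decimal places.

2.486 bits/symbol

Probabilities are the counts divided by 222.
Repeatedly combine the two least-probable nodes; the expected code length is the sum of the merged weights.
merge 1/37 + 13/222 → 19/222
merge 7/111 + 19/222 → 11/74
merge 23/222 + 11/74 → 28/111
merge 8/37 + 28/111 → 52/111
merge 59/222 + 59/222 → 59/111
merge 52/111 + 59/111 → 1
L = 19/222 + 11/74 + 28/111 + 52/111 + 59/111 + 1 = 92/37 ≈ 2.486 bits/symbol.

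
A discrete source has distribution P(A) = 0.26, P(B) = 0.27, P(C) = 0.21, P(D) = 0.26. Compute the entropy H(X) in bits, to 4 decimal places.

H = −Σ pᵢ log₂ pᵢ.
−0.26·log₂(0.26) = 0.5053
−0.27·log₂(0.27) = 0.5100
−0.21·log₂(0.21) = 0.4728
−0.26·log₂(0.26) = 0.5053
Sum ≈ 1.9934 → 1.9934 bits.

1.9934 bits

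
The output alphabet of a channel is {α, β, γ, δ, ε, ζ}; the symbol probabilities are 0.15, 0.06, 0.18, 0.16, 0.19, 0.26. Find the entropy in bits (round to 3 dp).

2.483 bits

H = −Σ pᵢ log₂ pᵢ.
−0.15·log₂(0.15) = 0.4105
−0.06·log₂(0.06) = 0.2435
−0.18·log₂(0.18) = 0.4453
−0.16·log₂(0.16) = 0.4230
−0.19·log₂(0.19) = 0.4552
−0.26·log₂(0.26) = 0.5053
Sum ≈ 2.4829 → 2.483 bits.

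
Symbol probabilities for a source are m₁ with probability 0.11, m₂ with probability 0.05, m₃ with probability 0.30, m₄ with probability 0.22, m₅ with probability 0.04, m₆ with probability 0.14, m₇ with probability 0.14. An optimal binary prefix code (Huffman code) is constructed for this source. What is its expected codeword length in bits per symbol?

Repeatedly combine the two least-probable nodes; the expected code length is the sum of the merged weights.
merge 1/25 + 1/20 → 9/100
merge 9/100 + 11/100 → 1/5
merge 7/50 + 7/50 → 7/25
merge 1/5 + 11/50 → 21/50
merge 7/25 + 3/10 → 29/50
merge 21/50 + 29/50 → 1
L = 9/100 + 1/5 + 7/25 + 21/50 + 29/50 + 1 = 257/100 = 2.57 bits/symbol.

2.57 bits/symbol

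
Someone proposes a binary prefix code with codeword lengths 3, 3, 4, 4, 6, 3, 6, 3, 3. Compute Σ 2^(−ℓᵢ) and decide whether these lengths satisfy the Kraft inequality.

0.78125; yes

With common denominator 2^6 = 64: Σ 2^(−ℓᵢ) = 8/64 + 8/64 + 4/64 + 4/64 + 1/64 + 8/64 + 1/64 + 8/64 + 8/64 = 50/64 = 0.78125.
Kraft's inequality requires Σ ≤ 1; here Σ = 0.78125 ≤ 1, so such a prefix code exists.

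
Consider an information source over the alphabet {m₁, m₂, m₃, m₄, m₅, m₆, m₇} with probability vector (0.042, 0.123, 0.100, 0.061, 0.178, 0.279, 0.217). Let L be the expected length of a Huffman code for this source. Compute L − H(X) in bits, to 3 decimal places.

Entropy H = −Σ p log₂ p ≈ 2.5777 bits.
Huffman merges: 21/500+61/1000→103/1000; 1/10+103/1000→203/1000; 123/1000+89/500→301/1000; 203/1000+217/1000→21/50; 279/1000+301/1000→29/50; 21/50+29/50→1. L = 2607/1000 ≈ 2.6070.
L − H = 2.6070 − 2.5777 = 0.029 bits.

0.029 bits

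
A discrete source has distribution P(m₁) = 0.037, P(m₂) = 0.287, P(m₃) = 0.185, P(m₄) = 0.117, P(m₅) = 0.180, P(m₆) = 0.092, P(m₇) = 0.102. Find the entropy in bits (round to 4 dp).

H = −Σ pᵢ log₂ pᵢ.
−0.037·log₂(0.037) = 0.1760
−0.287·log₂(0.287) = 0.5169
−0.185·log₂(0.185) = 0.4504
−0.117·log₂(0.117) = 0.3622
−0.180·log₂(0.180) = 0.4453
−0.092·log₂(0.092) = 0.3167
−0.102·log₂(0.102) = 0.3359
Sum ≈ 2.6033 → 2.6033 bits.

2.6033 bits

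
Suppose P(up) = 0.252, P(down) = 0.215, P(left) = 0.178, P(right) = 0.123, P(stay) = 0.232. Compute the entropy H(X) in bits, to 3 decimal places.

2.282 bits

H = −Σ pᵢ log₂ pᵢ.
−0.252·log₂(0.252) = 0.5011
−0.215·log₂(0.215) = 0.4768
−0.178·log₂(0.178) = 0.4432
−0.123·log₂(0.123) = 0.3719
−0.232·log₂(0.232) = 0.4890
Sum ≈ 2.2820 → 2.282 bits.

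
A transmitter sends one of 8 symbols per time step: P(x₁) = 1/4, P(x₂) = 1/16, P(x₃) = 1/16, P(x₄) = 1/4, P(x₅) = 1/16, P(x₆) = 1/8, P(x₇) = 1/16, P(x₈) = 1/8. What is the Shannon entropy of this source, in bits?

2.75 bits

Each probability is a power of 1/2, so log₂(1/p) is an integer.
H = Σ p·log₂(1/p) = 1/4·2 + 1/16·4 + 1/16·4 + 1/4·2 + 1/16·4 + 1/8·3 + 1/16·4 + 1/8·3 = 2.75 bits.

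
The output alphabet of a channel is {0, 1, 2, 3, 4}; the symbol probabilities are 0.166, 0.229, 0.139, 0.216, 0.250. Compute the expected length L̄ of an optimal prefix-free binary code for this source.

Repeatedly combine the two least-probable nodes; the expected code length is the sum of the merged weights.
merge 139/1000 + 83/500 → 61/200
merge 27/125 + 229/1000 → 89/200
merge 1/4 + 61/200 → 111/200
merge 89/200 + 111/200 → 1
L = 61/200 + 89/200 + 111/200 + 1 = 461/200 = 2.305 bits/symbol.

2.305 bits/symbol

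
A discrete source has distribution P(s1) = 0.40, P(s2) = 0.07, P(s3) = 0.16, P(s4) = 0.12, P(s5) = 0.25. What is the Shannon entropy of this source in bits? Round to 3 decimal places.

2.087 bits

H = −Σ pᵢ log₂ pᵢ.
−0.40·log₂(0.40) = 0.5288
−0.07·log₂(0.07) = 0.2686
−0.16·log₂(0.16) = 0.4230
−0.12·log₂(0.12) = 0.3671
−0.25·log₂(0.25) = 0.5000
Sum ≈ 2.0874 → 2.087 bits.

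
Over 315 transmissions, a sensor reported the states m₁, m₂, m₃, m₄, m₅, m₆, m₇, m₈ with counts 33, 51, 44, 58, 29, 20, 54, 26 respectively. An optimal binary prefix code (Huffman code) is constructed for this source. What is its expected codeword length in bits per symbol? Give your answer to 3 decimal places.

Probabilities are the counts divided by 315.
Repeatedly combine the two least-probable nodes; the expected code length is the sum of the merged weights.
merge 4/63 + 26/315 → 46/315
merge 29/315 + 11/105 → 62/315
merge 44/315 + 46/315 → 2/7
merge 17/105 + 6/35 → 1/3
merge 58/315 + 62/315 → 8/21
merge 2/7 + 1/3 → 13/21
merge 8/21 + 13/21 → 1
L = 46/315 + 62/315 + 2/7 + 1/3 + 8/21 + 13/21 + 1 = 311/105 ≈ 2.962 bits/symbol.

2.962 bits/symbol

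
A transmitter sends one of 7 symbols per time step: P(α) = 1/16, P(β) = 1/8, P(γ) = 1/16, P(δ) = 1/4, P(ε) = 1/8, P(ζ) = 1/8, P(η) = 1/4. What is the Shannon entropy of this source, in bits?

Each probability is a power of 1/2, so log₂(1/p) is an integer.
H = Σ p·log₂(1/p) = 1/16·4 + 1/8·3 + 1/16·4 + 1/4·2 + 1/8·3 + 1/8·3 + 1/4·2 = 2.625 bits.

2.625 bits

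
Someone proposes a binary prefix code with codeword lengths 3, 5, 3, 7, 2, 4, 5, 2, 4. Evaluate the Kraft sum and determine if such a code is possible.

With common denominator 2^7 = 128: Σ 2^(−ℓᵢ) = 16/128 + 4/128 + 16/128 + 1/128 + 32/128 + 8/128 + 4/128 + 32/128 + 8/128 = 121/128 = 0.9453125.
Kraft's inequality requires Σ ≤ 1; here Σ = 0.9453125 ≤ 1, so such a prefix code exists.

0.9453125; yes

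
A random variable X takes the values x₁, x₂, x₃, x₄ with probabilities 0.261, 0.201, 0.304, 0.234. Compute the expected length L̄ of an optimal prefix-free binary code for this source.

2 bits/symbol

Repeatedly combine the two least-probable nodes; the expected code length is the sum of the merged weights.
merge 201/1000 + 117/500 → 87/200
merge 261/1000 + 38/125 → 113/200
merge 87/200 + 113/200 → 1
L = 87/200 + 113/200 + 1 = 2 bits/symbol.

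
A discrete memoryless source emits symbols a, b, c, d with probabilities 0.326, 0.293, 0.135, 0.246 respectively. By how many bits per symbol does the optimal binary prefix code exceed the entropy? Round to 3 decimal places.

0.066 bits

Entropy H = −Σ p log₂ p ≈ 1.9338 bits.
Huffman merges: 27/200+123/500→381/1000; 293/1000+163/500→619/1000; 381/1000+619/1000→1. L = 2 ≈ 2.0000.
L − H = 2.0000 − 1.9338 = 0.066 bits.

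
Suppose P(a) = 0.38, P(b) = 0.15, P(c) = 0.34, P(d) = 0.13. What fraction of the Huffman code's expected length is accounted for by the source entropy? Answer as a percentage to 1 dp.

Entropy H = −Σ p log₂ p ≈ 1.8528 bits.
Huffman merges: 13/100+3/20→7/25; 7/25+17/50→31/50; 19/50+31/50→1. L = 19/10 ≈ 1.9000.
Efficiency = H/L = 1.8528/1.9000 = 97.5%.

97.5%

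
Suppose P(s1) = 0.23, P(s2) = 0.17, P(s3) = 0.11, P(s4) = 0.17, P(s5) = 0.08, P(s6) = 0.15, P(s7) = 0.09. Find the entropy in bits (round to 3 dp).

H = −Σ pᵢ log₂ pᵢ.
−0.23·log₂(0.23) = 0.4877
−0.17·log₂(0.17) = 0.4346
−0.11·log₂(0.11) = 0.3503
−0.17·log₂(0.17) = 0.4346
−0.08·log₂(0.08) = 0.2915
−0.15·log₂(0.15) = 0.4105
−0.09·log₂(0.09) = 0.3127
Sum ≈ 2.7218 → 2.722 bits.

2.722 bits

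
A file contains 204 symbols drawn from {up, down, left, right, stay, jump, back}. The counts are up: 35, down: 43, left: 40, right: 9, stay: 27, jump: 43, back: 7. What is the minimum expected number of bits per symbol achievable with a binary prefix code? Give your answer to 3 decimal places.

Probabilities are the counts divided by 204.
Repeatedly combine the two least-probable nodes; the expected code length is the sum of the merged weights.
merge 7/204 + 3/68 → 4/51
merge 4/51 + 9/68 → 43/204
merge 35/204 + 10/51 → 25/68
merge 43/204 + 43/204 → 43/102
merge 43/204 + 25/68 → 59/102
merge 43/102 + 59/102 → 1
L = 4/51 + 43/204 + 25/68 + 43/102 + 59/102 + 1 = 271/102 ≈ 2.657 bits/symbol.

2.657 bits/symbol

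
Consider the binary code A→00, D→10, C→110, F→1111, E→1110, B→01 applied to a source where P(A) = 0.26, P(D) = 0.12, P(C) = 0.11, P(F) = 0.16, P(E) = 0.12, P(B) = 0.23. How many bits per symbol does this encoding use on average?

L̄ = Σ pᵢ·ℓᵢ = 0.26·2 + 0.12·2 + 0.11·3 + 0.16·4 + 0.12·4 + 0.23·2 = 2.67 bits/symbol.

2.67 bits/symbol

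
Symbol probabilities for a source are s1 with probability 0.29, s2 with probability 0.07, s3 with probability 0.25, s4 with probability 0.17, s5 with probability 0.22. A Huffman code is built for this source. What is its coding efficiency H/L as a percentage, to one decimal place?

Entropy H = −Σ p log₂ p ≈ 2.2016 bits.
Huffman merges: 7/100+17/100→6/25; 11/50+6/25→23/50; 1/4+29/100→27/50; 23/50+27/50→1. L = 56/25 ≈ 2.2400.
Efficiency = H/L = 2.2016/2.2400 = 98.3%.

98.3%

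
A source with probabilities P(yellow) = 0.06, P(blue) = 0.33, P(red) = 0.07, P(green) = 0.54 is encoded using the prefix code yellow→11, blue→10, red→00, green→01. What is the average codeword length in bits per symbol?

L̄ = Σ pᵢ·ℓᵢ = 0.06·2 + 0.33·2 + 0.07·2 + 0.54·2 = 2 bits/symbol.

2 bits/symbol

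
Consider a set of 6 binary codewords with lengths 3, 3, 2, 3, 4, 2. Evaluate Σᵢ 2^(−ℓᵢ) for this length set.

0.9375

With common denominator 2^4 = 16: Σ 2^(−ℓᵢ) = 2/16 + 2/16 + 4/16 + 2/16 + 1/16 + 4/16 = 15/16 = 0.9375.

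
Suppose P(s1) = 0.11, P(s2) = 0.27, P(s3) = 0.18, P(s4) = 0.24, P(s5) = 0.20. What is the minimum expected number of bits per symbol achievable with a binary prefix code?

2.29 bits/symbol

Repeatedly combine the two least-probable nodes; the expected code length is the sum of the merged weights.
merge 11/100 + 9/50 → 29/100
merge 1/5 + 6/25 → 11/25
merge 27/100 + 29/100 → 14/25
merge 11/25 + 14/25 → 1
L = 29/100 + 11/25 + 14/25 + 1 = 229/100 = 2.29 bits/symbol.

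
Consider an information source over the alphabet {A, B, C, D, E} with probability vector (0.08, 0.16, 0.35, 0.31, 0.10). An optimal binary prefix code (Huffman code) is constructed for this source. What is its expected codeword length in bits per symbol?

Repeatedly combine the two least-probable nodes; the expected code length is the sum of the merged weights.
merge 2/25 + 1/10 → 9/50
merge 4/25 + 9/50 → 17/50
merge 31/100 + 17/50 → 13/20
merge 7/20 + 13/20 → 1
L = 9/50 + 17/50 + 13/20 + 1 = 217/100 = 2.17 bits/symbol.

2.17 bits/symbol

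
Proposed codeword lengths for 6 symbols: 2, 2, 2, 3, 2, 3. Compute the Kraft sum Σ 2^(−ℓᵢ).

With common denominator 2^3 = 8: Σ 2^(−ℓᵢ) = 2/8 + 2/8 + 2/8 + 1/8 + 2/8 + 1/8 = 10/8 = 1.25.

1.25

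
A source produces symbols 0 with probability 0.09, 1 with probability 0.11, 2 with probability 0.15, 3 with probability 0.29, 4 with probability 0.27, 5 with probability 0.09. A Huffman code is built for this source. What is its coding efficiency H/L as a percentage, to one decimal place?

Entropy H = −Σ p log₂ p ≈ 2.4141 bits.
Huffman merges: 9/100+9/100→9/50; 11/100+3/20→13/50; 9/50+13/50→11/25; 27/100+29/100→14/25; 11/25+14/25→1. L = 61/25 ≈ 2.4400.
Efficiency = H/L = 2.4141/2.4400 = 98.9%.

98.9%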